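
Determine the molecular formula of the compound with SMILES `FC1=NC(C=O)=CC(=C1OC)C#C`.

Heavy atoms from the SMILES: 9 C, 1 F, 1 N, 2 O.
Implicit hydrogens by atom environment:
  4 × C (aromatic): no H
  2 × C: 1 H each → 2
  2 × O: no H
  1 × C: 3 H
  1 × C (aromatic): 1 H
  1 × C: no H
  1 × F: no H
  1 × N (aromatic): no H
  Total hydrogens = 6.
Molecular formula: C9H6FNO2

C9H6FNO2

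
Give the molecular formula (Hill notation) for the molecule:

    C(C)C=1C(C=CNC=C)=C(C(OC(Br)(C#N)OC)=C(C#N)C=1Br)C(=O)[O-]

C17H14Br2N3O4-

Heavy atoms from the SMILES: 2 Br, 17 C, 3 N, 4 O.
Implicit hydrogens by atom environment:
  6 × C (aromatic): no H
  4 × C: no H
  3 × C: 1 H each → 3
  3 × O: no H
  2 × Br: no H
  2 × C: 3 H each → 6
  2 × C: 2 H each → 4
  2 × N: no H
  1 × N: 1 H
  1 × O (charge -1): no H
  Total hydrogens = 14.
Net charge -1.
Molecular formula: C17H14Br2N3O4-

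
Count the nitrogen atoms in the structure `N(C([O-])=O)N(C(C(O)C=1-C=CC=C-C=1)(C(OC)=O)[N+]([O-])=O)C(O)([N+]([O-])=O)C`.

The symbol for nitrogen appears 4 times in the SMILES.

4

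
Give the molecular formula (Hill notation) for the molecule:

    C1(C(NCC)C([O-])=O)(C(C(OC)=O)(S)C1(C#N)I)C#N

Heavy atoms from the SMILES: 11 C, 1 I, 3 N, 4 O, 1 S.
Implicit hydrogens by atom environment:
  7 × C: no H
  3 × O: no H
  2 × C: 3 H each → 6
  2 × N: no H
  1 × C: 2 H
  1 × C: 1 H
  1 × I: no H
  1 × N: 1 H
  1 × O (charge -1): no H
  1 × S: 1 H
  Total hydrogens = 11.
Net charge -1.
Molecular formula: C11H11IN3O4S-

C11H11IN3O4S-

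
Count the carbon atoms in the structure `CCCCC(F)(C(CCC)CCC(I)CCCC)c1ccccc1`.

The symbol for carbon appears 22 times in the SMILES. Lowercase c denotes aromatic carbon and counts toward C.

22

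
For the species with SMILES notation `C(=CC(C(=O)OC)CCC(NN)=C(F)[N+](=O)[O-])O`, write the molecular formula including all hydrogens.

C9H14FN3O5

Heavy atoms from the SMILES: 9 C, 1 F, 3 N, 5 O.
Implicit hydrogens by atom environment:
  3 × C: 1 H each → 3
  3 × C: no H
  3 × O: no H
  2 × C: 2 H each → 4
  1 × C: 3 H
  1 × F: no H
  1 × N: 2 H
  1 × N: 1 H
  1 × N (charge +1): no H
  1 × O: 1 H
  1 × O (charge -1): no H
  Total hydrogens = 14.
Molecular formula: C9H14FN3O5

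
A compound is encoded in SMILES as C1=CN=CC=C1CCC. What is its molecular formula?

Heavy atoms from the SMILES: 8 C, 1 N.
Implicit hydrogens by atom environment:
  4 × C (aromatic): 1 H each → 4
  2 × C: 2 H each → 4
  1 × C: 3 H
  1 × C (aromatic): no H
  1 × N (aromatic): no H
  Total hydrogens = 11.
Molecular formula: C8H11N

C8H11N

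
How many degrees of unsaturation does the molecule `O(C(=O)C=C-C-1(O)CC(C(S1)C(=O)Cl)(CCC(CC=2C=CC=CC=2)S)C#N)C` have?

Molecular formula from the SMILES: C20H22ClNO4S2.
DoU = (2C + 2 + N − H − X)/2 = (2·20 + 2 + 1 − 22 − 1)/2 = 20/2 = 10.
(Structurally: 2 ring(s) + 8 π bond(s) = 10.)

10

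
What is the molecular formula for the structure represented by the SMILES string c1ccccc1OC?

C7H8O

Heavy atoms from the SMILES: 7 C, 1 O.
Implicit hydrogens by atom environment:
  5 × C (aromatic): 1 H each → 5
  1 × C: 3 H
  1 × C (aromatic): no H
  1 × O: no H
  Total hydrogens = 8.
Molecular formula: C7H8O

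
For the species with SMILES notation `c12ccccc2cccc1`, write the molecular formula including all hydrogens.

C10H8

Heavy atoms from the SMILES: 10 C.
Implicit hydrogens by atom environment:
  8 × C (aromatic): 1 H each → 8
  2 × C (aromatic): no H
  Total hydrogens = 8.
Molecular formula: C10H8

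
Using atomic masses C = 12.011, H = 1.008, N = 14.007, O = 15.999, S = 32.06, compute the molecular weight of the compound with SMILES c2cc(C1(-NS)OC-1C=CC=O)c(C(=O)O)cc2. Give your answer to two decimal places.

Molecular formula: C12H11NO4S.
M = 12×12.011 + 11×1.008 + 1×14.007 + 4×15.999 + 1×32.06 = 265.28 g/mol.

265.28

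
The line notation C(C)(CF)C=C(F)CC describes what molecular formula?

C7H12F2

Heavy atoms from the SMILES: 7 C, 2 F.
Implicit hydrogens by atom environment:
  2 × C: 3 H each → 6
  2 × C: 2 H each → 4
  2 × C: 1 H each → 2
  2 × F: no H
  1 × C: no H
  Total hydrogens = 12.
Molecular formula: C7H12F2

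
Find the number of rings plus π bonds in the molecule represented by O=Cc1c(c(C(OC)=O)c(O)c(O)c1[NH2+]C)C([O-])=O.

7

Molecular formula from the SMILES: C11H11NO7.
DoU = (2C + 2 + N − H − X)/2 = (2·11 + 2 + 1 − 11 − 0)/2 = 14/2 = 7.
(Structurally: 1 ring(s) + 6 π bond(s) = 7.)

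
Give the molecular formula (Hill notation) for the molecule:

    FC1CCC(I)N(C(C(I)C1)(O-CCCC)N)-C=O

C12H21FI2N2O2

Heavy atoms from the SMILES: 12 C, 1 F, 2 I, 2 N, 2 O.
Implicit hydrogens by atom environment:
  6 × C: 2 H each → 12
  4 × C: 1 H each → 4
  2 × I: no H
  2 × O: no H
  1 × C: 3 H
  1 × C: no H
  1 × F: no H
  1 × N: 2 H
  1 × N: no H
  Total hydrogens = 21.
Molecular formula: C12H21FI2N2O2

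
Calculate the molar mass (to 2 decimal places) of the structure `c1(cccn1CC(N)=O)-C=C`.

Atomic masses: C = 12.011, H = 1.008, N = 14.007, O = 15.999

150.18

Molecular formula: C8H10N2O.
M = 8×12.011 + 10×1.008 + 2×14.007 + 1×15.999 = 150.18 g/mol.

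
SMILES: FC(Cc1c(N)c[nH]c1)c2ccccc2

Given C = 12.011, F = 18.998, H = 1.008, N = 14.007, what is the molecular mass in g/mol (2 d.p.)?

Molecular formula: C12H13FN2.
M = 12×12.011 + 1×18.998 + 13×1.008 + 2×14.007 = 204.25 g/mol.

204.25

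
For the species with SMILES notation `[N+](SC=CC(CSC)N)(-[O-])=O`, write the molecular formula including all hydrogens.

Heavy atoms from the SMILES: 5 C, 2 N, 2 O, 2 S.
Implicit hydrogens by atom environment:
  3 × C: 1 H each → 3
  2 × S: no H
  1 × C: 3 H
  1 × C: 2 H
  1 × N: 2 H
  1 × N (charge +1): no H
  1 × O: no H
  1 × O (charge -1): no H
  Total hydrogens = 10.
Molecular formula: C5H10N2O2S2

C5H10N2O2S2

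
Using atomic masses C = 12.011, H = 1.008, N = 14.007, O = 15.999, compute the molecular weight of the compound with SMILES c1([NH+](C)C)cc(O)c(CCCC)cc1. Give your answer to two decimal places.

194.30

Molecular formula: C12H20NO+.
M = 12×12.011 + 20×1.008 + 1×14.007 + 1×15.999 = 194.30 g/mol.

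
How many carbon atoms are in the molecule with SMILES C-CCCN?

The symbol for carbon appears 4 times in the SMILES.

4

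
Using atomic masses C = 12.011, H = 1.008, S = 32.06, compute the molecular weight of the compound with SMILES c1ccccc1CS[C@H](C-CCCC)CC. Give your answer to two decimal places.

Molecular formula: C15H24S.
M = 15×12.011 + 24×1.008 + 1×32.06 = 236.42 g/mol.

236.42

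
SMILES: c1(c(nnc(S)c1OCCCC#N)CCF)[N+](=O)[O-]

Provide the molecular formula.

Heavy atoms from the SMILES: 10 C, 1 F, 4 N, 3 O, 1 S.
Implicit hydrogens by atom environment:
  5 × C: 2 H each → 10
  4 × C (aromatic): no H
  2 × N (aromatic): no H
  2 × O: no H
  1 × C: no H
  1 × F: no H
  1 × N (charge +1): no H
  1 × N: no H
  1 × O (charge -1): no H
  1 × S: 1 H
  Total hydrogens = 11.
Molecular formula: C10H11FN4O3S

C10H11FN4O3S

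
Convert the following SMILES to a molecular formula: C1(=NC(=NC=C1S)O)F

Heavy atoms from the SMILES: 4 C, 1 F, 2 N, 1 O, 1 S.
Implicit hydrogens by atom environment:
  3 × C (aromatic): no H
  2 × N (aromatic): no H
  1 × C (aromatic): 1 H
  1 × F: no H
  1 × O: 1 H
  1 × S: 1 H
  Total hydrogens = 3.
Molecular formula: C4H3FN2OS

C4H3FN2OS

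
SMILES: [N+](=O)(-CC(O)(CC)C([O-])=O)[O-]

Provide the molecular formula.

C5H8NO5-

Heavy atoms from the SMILES: 5 C, 1 N, 5 O.
Implicit hydrogens by atom environment:
  2 × C: 2 H each → 4
  2 × C: no H
  2 × O: no H
  2 × O (charge -1): no H
  1 × C: 3 H
  1 × N (charge +1): no H
  1 × O: 1 H
  Total hydrogens = 8.
Net charge -1.
Molecular formula: C5H8NO5-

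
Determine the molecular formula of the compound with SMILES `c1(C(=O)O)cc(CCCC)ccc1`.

C11H14O2

Heavy atoms from the SMILES: 11 C, 2 O.
Implicit hydrogens by atom environment:
  4 × C (aromatic): 1 H each → 4
  3 × C: 2 H each → 6
  2 × C (aromatic): no H
  1 × C: 3 H
  1 × C: no H
  1 × O: 1 H
  1 × O: no H
  Total hydrogens = 14.
Molecular formula: C11H14O2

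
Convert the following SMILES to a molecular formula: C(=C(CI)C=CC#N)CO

C7H8INO

Heavy atoms from the SMILES: 7 C, 1 I, 1 N, 1 O.
Implicit hydrogens by atom environment:
  3 × C: 1 H each → 3
  2 × C: 2 H each → 4
  2 × C: no H
  1 × I: no H
  1 × N: no H
  1 × O: 1 H
  Total hydrogens = 8.
Molecular formula: C7H8INO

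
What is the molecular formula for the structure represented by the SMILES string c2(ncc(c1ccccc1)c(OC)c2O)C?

Heavy atoms from the SMILES: 13 C, 1 N, 2 O.
Implicit hydrogens by atom environment:
  6 × C (aromatic): 1 H each → 6
  5 × C (aromatic): no H
  2 × C: 3 H each → 6
  1 × N (aromatic): no H
  1 × O: 1 H
  1 × O: no H
  Total hydrogens = 13.
Molecular formula: C13H13NO2

C13H13NO2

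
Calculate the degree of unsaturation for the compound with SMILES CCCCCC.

Molecular formula from the SMILES: C6H14.
DoU = (2C + 2 + N − H − X)/2 = (2·6 + 2 + 0 − 14 − 0)/2 = 0/2 = 0.
(Structurally: 0 ring(s) + 0 π bond(s) = 0.)

0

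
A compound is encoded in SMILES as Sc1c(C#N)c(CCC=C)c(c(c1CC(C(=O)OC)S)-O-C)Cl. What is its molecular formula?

C16H18ClNO3S2

Heavy atoms from the SMILES: 16 C, 1 Cl, 1 N, 3 O, 2 S.
Implicit hydrogens by atom environment:
  6 × C (aromatic): no H
  4 × C: 2 H each → 8
  3 × O: no H
  2 × C: 3 H each → 6
  2 × C: 1 H each → 2
  2 × C: no H
  2 × S: 1 H each → 2
  1 × Cl: no H
  1 × N: no H
  Total hydrogens = 18.
Molecular formula: C16H18ClNO3S2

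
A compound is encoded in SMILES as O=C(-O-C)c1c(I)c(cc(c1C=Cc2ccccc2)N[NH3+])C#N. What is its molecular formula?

Heavy atoms from the SMILES: 17 C, 1 I, 3 N, 2 O.
Implicit hydrogens by atom environment:
  6 × C (aromatic): 1 H each → 6
  6 × C (aromatic): no H
  2 × C: 1 H each → 2
  2 × C: no H
  2 × O: no H
  1 × C: 3 H
  1 × I: no H
  1 × N (charge +1): 3 H
  1 × N: 1 H
  1 × N: no H
  Total hydrogens = 15.
Net charge +1.
Molecular formula: C17H15IN3O2+

C17H15IN3O2+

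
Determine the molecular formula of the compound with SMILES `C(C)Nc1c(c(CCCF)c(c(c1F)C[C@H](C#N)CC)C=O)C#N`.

Heavy atoms from the SMILES: 18 C, 2 F, 3 N, 1 O.
Implicit hydrogens by atom environment:
  6 × C: 2 H each → 12
  6 × C (aromatic): no H
  2 × C: 3 H each → 6
  2 × C: 1 H each → 2
  2 × C: no H
  2 × F: no H
  2 × N: no H
  1 × N: 1 H
  1 × O: no H
  Total hydrogens = 21.
Molecular formula: C18H21F2N3O

C18H21F2N3O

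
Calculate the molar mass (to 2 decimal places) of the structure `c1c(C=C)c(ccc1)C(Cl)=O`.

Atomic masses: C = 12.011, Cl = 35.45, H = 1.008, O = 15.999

Molecular formula: C9H7ClO.
M = 9×12.011 + 1×35.45 + 7×1.008 + 1×15.999 = 166.60 g/mol.

166.60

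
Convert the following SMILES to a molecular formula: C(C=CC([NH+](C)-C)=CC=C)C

Heavy atoms from the SMILES: 10 C, 1 N.
Implicit hydrogens by atom environment:
  4 × C: 1 H each → 4
  3 × C: 3 H each → 9
  2 × C: 2 H each → 4
  1 × C: no H
  1 × N (charge +1): 1 H
  Total hydrogens = 18.
Net charge +1.
Molecular formula: C10H18N+

C10H18N+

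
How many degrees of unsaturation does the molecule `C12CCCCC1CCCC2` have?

Molecular formula from the SMILES: C10H18.
DoU = (2C + 2 + N − H − X)/2 = (2·10 + 2 + 0 − 18 − 0)/2 = 4/2 = 2.
(Structurally: 2 ring(s) + 0 π bond(s) = 2.)

2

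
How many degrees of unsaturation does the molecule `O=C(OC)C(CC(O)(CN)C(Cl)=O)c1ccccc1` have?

Molecular formula from the SMILES: C13H16ClNO4.
DoU = (2C + 2 + N − H − X)/2 = (2·13 + 2 + 1 − 16 − 1)/2 = 12/2 = 6.
(Structurally: 1 ring(s) + 5 π bond(s) = 6.)

6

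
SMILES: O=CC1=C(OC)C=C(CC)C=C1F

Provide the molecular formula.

C10H11FO2

Heavy atoms from the SMILES: 10 C, 1 F, 2 O.
Implicit hydrogens by atom environment:
  4 × C (aromatic): no H
  2 × C: 3 H each → 6
  2 × C (aromatic): 1 H each → 2
  2 × O: no H
  1 × C: 2 H
  1 × C: 1 H
  1 × F: no H
  Total hydrogens = 11.
Molecular formula: C10H11FO2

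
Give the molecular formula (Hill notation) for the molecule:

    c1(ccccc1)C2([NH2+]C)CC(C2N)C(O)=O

C12H17N2O2+

Heavy atoms from the SMILES: 12 C, 2 N, 2 O.
Implicit hydrogens by atom environment:
  5 × C (aromatic): 1 H each → 5
  2 × C: 1 H each → 2
  2 × C: no H
  1 × C: 3 H
  1 × C: 2 H
  1 × C (aromatic): no H
  1 × N: 2 H
  1 × N (charge +1): 2 H
  1 × O: 1 H
  1 × O: no H
  Total hydrogens = 17.
Net charge +1.
Molecular formula: C12H17N2O2+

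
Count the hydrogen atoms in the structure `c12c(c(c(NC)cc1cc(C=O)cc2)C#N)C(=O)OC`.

Hydrogens are implicit in SMILES; fill each atom to its normal valence:
  6 × C (aromatic): no H
  4 × C (aromatic): 1 H each → 4
  3 × O: no H
  2 × C: 3 H each → 6
  2 × C: no H
  1 × C: 1 H
  1 × N: 1 H
  1 × N: no H
  Total hydrogens = 12.

12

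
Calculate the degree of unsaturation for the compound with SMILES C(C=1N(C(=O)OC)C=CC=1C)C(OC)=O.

5

Molecular formula from the SMILES: C10H13NO4.
DoU = (2C + 2 + N − H − X)/2 = (2·10 + 2 + 1 − 13 − 0)/2 = 10/2 = 5.
(Structurally: 1 ring(s) + 4 π bond(s) = 5.)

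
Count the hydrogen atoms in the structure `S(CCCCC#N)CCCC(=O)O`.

15

Hydrogens are implicit in SMILES; fill each atom to its normal valence:
  7 × C: 2 H each → 14
  2 × C: no H
  1 × N: no H
  1 × O: 1 H
  1 × O: no H
  1 × S: no H
  Total hydrogens = 15.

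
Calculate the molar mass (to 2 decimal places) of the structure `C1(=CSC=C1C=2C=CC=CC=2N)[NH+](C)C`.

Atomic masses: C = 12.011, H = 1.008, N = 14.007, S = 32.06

219.33

Molecular formula: C12H15N2S+.
M = 12×12.011 + 15×1.008 + 2×14.007 + 1×32.06 = 219.33 g/mol.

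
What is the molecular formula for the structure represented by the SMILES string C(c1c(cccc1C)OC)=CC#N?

C11H11NO

Heavy atoms from the SMILES: 11 C, 1 N, 1 O.
Implicit hydrogens by atom environment:
  3 × C (aromatic): 1 H each → 3
  3 × C (aromatic): no H
  2 × C: 3 H each → 6
  2 × C: 1 H each → 2
  1 × C: no H
  1 × N: no H
  1 × O: no H
  Total hydrogens = 11.
Molecular formula: C11H11NO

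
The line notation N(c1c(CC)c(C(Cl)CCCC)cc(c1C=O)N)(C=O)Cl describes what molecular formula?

Heavy atoms from the SMILES: 15 C, 2 Cl, 2 N, 2 O.
Implicit hydrogens by atom environment:
  5 × C (aromatic): no H
  4 × C: 2 H each → 8
  3 × C: 1 H each → 3
  2 × C: 3 H each → 6
  2 × Cl: no H
  2 × O: no H
  1 × C (aromatic): 1 H
  1 × N: 2 H
  1 × N: no H
  Total hydrogens = 20.
Molecular formula: C15H20Cl2N2O2

C15H20Cl2N2O2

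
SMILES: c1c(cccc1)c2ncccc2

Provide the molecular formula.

C11H9N

Heavy atoms from the SMILES: 11 C, 1 N.
Implicit hydrogens by atom environment:
  9 × C (aromatic): 1 H each → 9
  2 × C (aromatic): no H
  1 × N (aromatic): no H
  Total hydrogens = 9.
Molecular formula: C11H9N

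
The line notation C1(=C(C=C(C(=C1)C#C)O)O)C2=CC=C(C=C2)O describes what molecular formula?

C14H10O3

Heavy atoms from the SMILES: 14 C, 3 O.
Implicit hydrogens by atom environment:
  6 × C (aromatic): 1 H each → 6
  6 × C (aromatic): no H
  3 × O: 1 H each → 3
  1 × C: 1 H
  1 × C: no H
  Total hydrogens = 10.
Molecular formula: C14H10O3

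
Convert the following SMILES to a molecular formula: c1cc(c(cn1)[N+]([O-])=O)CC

C7H8N2O2

Heavy atoms from the SMILES: 7 C, 2 N, 2 O.
Implicit hydrogens by atom environment:
  3 × C (aromatic): 1 H each → 3
  2 × C (aromatic): no H
  1 × C: 3 H
  1 × C: 2 H
  1 × N (aromatic): no H
  1 × N (charge +1): no H
  1 × O: no H
  1 × O (charge -1): no H
  Total hydrogens = 8.
Molecular formula: C7H8N2O2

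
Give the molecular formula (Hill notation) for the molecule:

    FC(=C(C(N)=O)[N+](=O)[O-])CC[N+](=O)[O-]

C5H6FN3O5

Heavy atoms from the SMILES: 5 C, 1 F, 3 N, 5 O.
Implicit hydrogens by atom environment:
  3 × C: no H
  3 × O: no H
  2 × C: 2 H each → 4
  2 × N (charge +1): no H
  2 × O (charge -1): no H
  1 × F: no H
  1 × N: 2 H
  Total hydrogens = 6.
Molecular formula: C5H6FN3O5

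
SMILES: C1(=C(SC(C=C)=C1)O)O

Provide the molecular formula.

C6H6O2S

Heavy atoms from the SMILES: 6 C, 2 O, 1 S.
Implicit hydrogens by atom environment:
  3 × C (aromatic): no H
  2 × O: 1 H each → 2
  1 × C: 2 H
  1 × C (aromatic): 1 H
  1 × C: 1 H
  1 × S (aromatic): no H
  Total hydrogens = 6.
Molecular formula: C6H6O2S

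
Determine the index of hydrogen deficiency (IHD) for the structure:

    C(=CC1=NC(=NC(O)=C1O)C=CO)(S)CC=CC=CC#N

10

Molecular formula from the SMILES: C14H13N3O3S.
DoU = (2C + 2 + N − H − X)/2 = (2·14 + 2 + 3 − 13 − 0)/2 = 20/2 = 10.
(Structurally: 1 ring(s) + 9 π bond(s) = 10.)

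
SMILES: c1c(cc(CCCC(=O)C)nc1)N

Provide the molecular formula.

C10H14N2O

Heavy atoms from the SMILES: 10 C, 2 N, 1 O.
Implicit hydrogens by atom environment:
  3 × C: 2 H each → 6
  3 × C (aromatic): 1 H each → 3
  2 × C (aromatic): no H
  1 × C: 3 H
  1 × C: no H
  1 × N: 2 H
  1 × N (aromatic): no H
  1 × O: no H
  Total hydrogens = 14.
Molecular formula: C10H14N2O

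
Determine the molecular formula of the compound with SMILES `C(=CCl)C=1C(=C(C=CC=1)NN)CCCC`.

Heavy atoms from the SMILES: 12 C, 1 Cl, 2 N.
Implicit hydrogens by atom environment:
  3 × C: 2 H each → 6
  3 × C (aromatic): 1 H each → 3
  3 × C (aromatic): no H
  2 × C: 1 H each → 2
  1 × C: 3 H
  1 × Cl: no H
  1 × N: 2 H
  1 × N: 1 H
  Total hydrogens = 17.
Molecular formula: C12H17ClN2

C12H17ClN2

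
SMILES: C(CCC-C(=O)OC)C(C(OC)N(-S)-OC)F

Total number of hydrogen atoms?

Hydrogens are implicit in SMILES; fill each atom to its normal valence:
  4 × C: 2 H each → 8
  4 × O: no H
  3 × C: 3 H each → 9
  2 × C: 1 H each → 2
  1 × C: no H
  1 × F: no H
  1 × N: no H
  1 × S: 1 H
  Total hydrogens = 20.

20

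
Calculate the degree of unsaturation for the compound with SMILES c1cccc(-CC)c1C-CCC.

4

Molecular formula from the SMILES: C12H18.
DoU = (2C + 2 + N − H − X)/2 = (2·12 + 2 + 0 − 18 − 0)/2 = 8/2 = 4.
(Structurally: 1 ring(s) + 3 π bond(s) = 4.)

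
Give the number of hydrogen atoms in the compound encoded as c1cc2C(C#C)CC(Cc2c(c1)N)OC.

15

Hydrogens are implicit in SMILES; fill each atom to its normal valence:
  3 × C (aromatic): 1 H each → 3
  3 × C: 1 H each → 3
  3 × C (aromatic): no H
  2 × C: 2 H each → 4
  1 × C: 3 H
  1 × C: no H
  1 × N: 2 H
  1 × O: no H
  Total hydrogens = 15.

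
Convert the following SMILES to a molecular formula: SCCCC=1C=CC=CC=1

C9H12S

Heavy atoms from the SMILES: 9 C, 1 S.
Implicit hydrogens by atom environment:
  5 × C (aromatic): 1 H each → 5
  3 × C: 2 H each → 6
  1 × C (aromatic): no H
  1 × S: 1 H
  Total hydrogens = 12.
Molecular formula: C9H12S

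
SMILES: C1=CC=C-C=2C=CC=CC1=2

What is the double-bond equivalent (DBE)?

7

Molecular formula from the SMILES: C10H8.
DoU = (2C + 2 + N − H − X)/2 = (2·10 + 2 + 0 − 8 − 0)/2 = 14/2 = 7.
(Structurally: 2 ring(s) + 5 π bond(s) = 7.)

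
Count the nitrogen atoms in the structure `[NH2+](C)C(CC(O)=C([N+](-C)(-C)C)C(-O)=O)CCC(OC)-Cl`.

2

The symbol for nitrogen appears 2 times in the SMILES.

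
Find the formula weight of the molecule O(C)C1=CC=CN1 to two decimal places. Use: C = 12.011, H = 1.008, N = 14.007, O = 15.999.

97.12

Molecular formula: C5H7NO.
M = 5×12.011 + 7×1.008 + 1×14.007 + 1×15.999 = 97.12 g/mol.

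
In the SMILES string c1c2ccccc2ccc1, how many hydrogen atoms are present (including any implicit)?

8

Hydrogens are implicit in SMILES; fill each atom to its normal valence:
  8 × C (aromatic): 1 H each → 8
  2 × C (aromatic): no H
  Total hydrogens = 8.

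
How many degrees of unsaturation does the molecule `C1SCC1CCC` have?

1

Molecular formula from the SMILES: C6H12S.
DoU = (2C + 2 + N − H − X)/2 = (2·6 + 2 + 0 − 12 − 0)/2 = 2/2 = 1.
(Structurally: 1 ring(s) + 0 π bond(s) = 1.)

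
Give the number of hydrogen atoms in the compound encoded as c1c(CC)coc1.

8

Hydrogens are implicit in SMILES; fill each atom to its normal valence:
  3 × C (aromatic): 1 H each → 3
  1 × C: 3 H
  1 × C: 2 H
  1 × C (aromatic): no H
  1 × O (aromatic): no H
  Total hydrogens = 8.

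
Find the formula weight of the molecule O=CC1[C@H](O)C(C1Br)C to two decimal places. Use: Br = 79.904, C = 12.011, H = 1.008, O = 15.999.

193.04

Molecular formula: C6H9BrO2.
M = 1×79.904 + 6×12.011 + 9×1.008 + 2×15.999 = 193.04 g/mol.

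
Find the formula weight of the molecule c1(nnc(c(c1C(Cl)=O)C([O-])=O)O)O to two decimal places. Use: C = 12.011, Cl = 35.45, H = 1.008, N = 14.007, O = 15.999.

Molecular formula: C6H2ClN2O5-.
M = 6×12.011 + 1×35.45 + 2×1.008 + 2×14.007 + 5×15.999 = 217.54 g/mol.

217.54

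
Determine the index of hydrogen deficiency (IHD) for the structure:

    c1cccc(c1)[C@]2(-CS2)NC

5

Molecular formula from the SMILES: C9H11NS.
DoU = (2C + 2 + N − H − X)/2 = (2·9 + 2 + 1 − 11 − 0)/2 = 10/2 = 5.
(Structurally: 2 ring(s) + 3 π bond(s) = 5.)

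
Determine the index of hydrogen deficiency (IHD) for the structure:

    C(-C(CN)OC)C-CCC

Molecular formula from the SMILES: C8H19NO.
DoU = (2C + 2 + N − H − X)/2 = (2·8 + 2 + 1 − 19 − 0)/2 = 0/2 = 0.
(Structurally: 0 ring(s) + 0 π bond(s) = 0.)

0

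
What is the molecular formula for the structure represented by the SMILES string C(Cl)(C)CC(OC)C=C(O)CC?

C9H17ClO2

Heavy atoms from the SMILES: 9 C, 1 Cl, 2 O.
Implicit hydrogens by atom environment:
  3 × C: 3 H each → 9
  3 × C: 1 H each → 3
  2 × C: 2 H each → 4
  1 × C: no H
  1 × Cl: no H
  1 × O: 1 H
  1 × O: no H
  Total hydrogens = 17.
Molecular formula: C9H17ClO2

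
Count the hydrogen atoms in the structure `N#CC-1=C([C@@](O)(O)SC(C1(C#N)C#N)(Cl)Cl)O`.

Hydrogens are implicit in SMILES; fill each atom to its normal valence:
  8 × C: no H
  3 × N: no H
  3 × O: 1 H each → 3
  2 × Cl: no H
  1 × S: no H
  Total hydrogens = 3.

3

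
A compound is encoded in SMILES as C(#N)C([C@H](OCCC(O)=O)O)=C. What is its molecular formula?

Heavy atoms from the SMILES: 7 C, 1 N, 4 O.
Implicit hydrogens by atom environment:
  3 × C: 2 H each → 6
  3 × C: no H
  2 × O: 1 H each → 2
  2 × O: no H
  1 × C: 1 H
  1 × N: no H
  Total hydrogens = 9.
Molecular formula: C7H9NO4

C7H9NO4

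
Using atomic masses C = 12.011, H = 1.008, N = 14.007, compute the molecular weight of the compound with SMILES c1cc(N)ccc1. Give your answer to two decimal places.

Molecular formula: C6H7N.
M = 6×12.011 + 7×1.008 + 1×14.007 = 93.13 g/mol.

93.13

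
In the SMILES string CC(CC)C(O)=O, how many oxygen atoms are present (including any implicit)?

2

The symbol for oxygen appears 2 times in the SMILES.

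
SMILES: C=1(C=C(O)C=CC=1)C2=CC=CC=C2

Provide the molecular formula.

C12H10O

Heavy atoms from the SMILES: 12 C, 1 O.
Implicit hydrogens by atom environment:
  9 × C (aromatic): 1 H each → 9
  3 × C (aromatic): no H
  1 × O: 1 H
  Total hydrogens = 10.
Molecular formula: C12H10O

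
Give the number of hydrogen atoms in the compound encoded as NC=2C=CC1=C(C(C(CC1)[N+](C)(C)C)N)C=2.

Hydrogens are implicit in SMILES; fill each atom to its normal valence:
  3 × C: 3 H each → 9
  3 × C (aromatic): 1 H each → 3
  3 × C (aromatic): no H
  2 × C: 2 H each → 4
  2 × C: 1 H each → 2
  2 × N: 2 H each → 4
  1 × N (charge +1): no H
  Total hydrogens = 22.

22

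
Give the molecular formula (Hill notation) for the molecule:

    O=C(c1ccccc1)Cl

C7H5ClO

Heavy atoms from the SMILES: 7 C, 1 Cl, 1 O.
Implicit hydrogens by atom environment:
  5 × C (aromatic): 1 H each → 5
  1 × C (aromatic): no H
  1 × C: no H
  1 × Cl: no H
  1 × O: no H
  Total hydrogens = 5.
Molecular formula: C7H5ClO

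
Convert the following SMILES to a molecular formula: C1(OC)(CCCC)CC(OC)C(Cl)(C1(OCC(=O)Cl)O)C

C14H24Cl2O5

Heavy atoms from the SMILES: 14 C, 2 Cl, 5 O.
Implicit hydrogens by atom environment:
  5 × C: 2 H each → 10
  4 × C: 3 H each → 12
  4 × C: no H
  4 × O: no H
  2 × Cl: no H
  1 × C: 1 H
  1 × O: 1 H
  Total hydrogens = 24.
Molecular formula: C14H24Cl2O5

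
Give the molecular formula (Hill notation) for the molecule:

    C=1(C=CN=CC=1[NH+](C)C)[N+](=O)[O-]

C7H10N3O2+

Heavy atoms from the SMILES: 7 C, 3 N, 2 O.
Implicit hydrogens by atom environment:
  3 × C (aromatic): 1 H each → 3
  2 × C: 3 H each → 6
  2 × C (aromatic): no H
  1 × N (charge +1): 1 H
  1 × N (aromatic): no H
  1 × N (charge +1): no H
  1 × O: no H
  1 × O (charge -1): no H
  Total hydrogens = 10.
Net charge +1.
Molecular formula: C7H10N3O2+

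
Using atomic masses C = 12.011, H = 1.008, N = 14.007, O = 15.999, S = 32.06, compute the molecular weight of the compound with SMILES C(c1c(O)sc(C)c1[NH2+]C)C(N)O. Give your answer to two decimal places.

203.28

Molecular formula: C8H15N2O2S+.
M = 8×12.011 + 15×1.008 + 2×14.007 + 2×15.999 + 1×32.06 = 203.28 g/mol.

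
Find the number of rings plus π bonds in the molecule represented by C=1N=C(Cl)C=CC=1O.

Molecular formula from the SMILES: C5H4ClNO.
DoU = (2C + 2 + N − H − X)/2 = (2·5 + 2 + 1 − 4 − 1)/2 = 8/2 = 4.
(Structurally: 1 ring(s) + 3 π bond(s) = 4.)

4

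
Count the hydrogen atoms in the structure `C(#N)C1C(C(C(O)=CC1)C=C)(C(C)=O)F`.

12

Hydrogens are implicit in SMILES; fill each atom to its normal valence:
  4 × C: 1 H each → 4
  4 × C: no H
  2 × C: 2 H each → 4
  1 × C: 3 H
  1 × F: no H
  1 × N: no H
  1 × O: 1 H
  1 × O: no H
  Total hydrogens = 12.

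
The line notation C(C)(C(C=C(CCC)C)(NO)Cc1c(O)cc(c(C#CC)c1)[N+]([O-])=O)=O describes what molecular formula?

Heavy atoms from the SMILES: 19 C, 2 N, 5 O.
Implicit hydrogens by atom environment:
  5 × C: no H
  4 × C: 3 H each → 12
  4 × C (aromatic): no H
  3 × C: 2 H each → 6
  2 × C (aromatic): 1 H each → 2
  2 × O: 1 H each → 2
  2 × O: no H
  1 × C: 1 H
  1 × N: 1 H
  1 × N (charge +1): no H
  1 × O (charge -1): no H
  Total hydrogens = 24.
Molecular formula: C19H24N2O5

C19H24N2O5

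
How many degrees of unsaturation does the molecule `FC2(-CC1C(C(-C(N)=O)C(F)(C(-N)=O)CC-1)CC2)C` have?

Molecular formula from the SMILES: C13H20F2N2O2.
DoU = (2C + 2 + N − H − X)/2 = (2·13 + 2 + 2 − 20 − 2)/2 = 8/2 = 4.
(Structurally: 2 ring(s) + 2 π bond(s) = 4.)

4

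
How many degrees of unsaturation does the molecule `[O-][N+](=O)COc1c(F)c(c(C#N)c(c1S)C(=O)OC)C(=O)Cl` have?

9

Molecular formula from the SMILES: C11H6ClFN2O6S.
DoU = (2C + 2 + N − H − X)/2 = (2·11 + 2 + 2 − 6 − 2)/2 = 18/2 = 9.
(Structurally: 1 ring(s) + 8 π bond(s) = 9.)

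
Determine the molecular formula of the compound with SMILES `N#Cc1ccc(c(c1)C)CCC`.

C11H13N

Heavy atoms from the SMILES: 11 C, 1 N.
Implicit hydrogens by atom environment:
  3 × C (aromatic): 1 H each → 3
  3 × C (aromatic): no H
  2 × C: 3 H each → 6
  2 × C: 2 H each → 4
  1 × C: no H
  1 × N: no H
  Total hydrogens = 13.
Molecular formula: C11H13N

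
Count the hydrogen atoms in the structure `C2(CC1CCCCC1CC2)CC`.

22

Hydrogens are implicit in SMILES; fill each atom to its normal valence:
  8 × C: 2 H each → 16
  3 × C: 1 H each → 3
  1 × C: 3 H
  Total hydrogens = 22.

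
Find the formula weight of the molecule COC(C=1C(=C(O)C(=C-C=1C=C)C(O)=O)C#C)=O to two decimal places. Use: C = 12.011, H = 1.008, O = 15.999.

Molecular formula: C13H10O5.
M = 13×12.011 + 10×1.008 + 5×15.999 = 246.22 g/mol.

246.22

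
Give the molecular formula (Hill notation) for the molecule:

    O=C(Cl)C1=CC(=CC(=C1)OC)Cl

C8H6Cl2O2

Heavy atoms from the SMILES: 8 C, 2 Cl, 2 O.
Implicit hydrogens by atom environment:
  3 × C (aromatic): 1 H each → 3
  3 × C (aromatic): no H
  2 × Cl: no H
  2 × O: no H
  1 × C: 3 H
  1 × C: no H
  Total hydrogens = 6.
Molecular formula: C8H6Cl2O2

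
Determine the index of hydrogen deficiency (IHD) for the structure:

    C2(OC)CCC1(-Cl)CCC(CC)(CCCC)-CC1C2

Molecular formula from the SMILES: C17H31ClO.
DoU = (2C + 2 + N − H − X)/2 = (2·17 + 2 + 0 − 31 − 1)/2 = 4/2 = 2.
(Structurally: 2 ring(s) + 0 π bond(s) = 2.)

2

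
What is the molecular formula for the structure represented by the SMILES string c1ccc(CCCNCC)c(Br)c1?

Heavy atoms from the SMILES: 1 Br, 11 C, 1 N.
Implicit hydrogens by atom environment:
  4 × C: 2 H each → 8
  4 × C (aromatic): 1 H each → 4
  2 × C (aromatic): no H
  1 × Br: no H
  1 × C: 3 H
  1 × N: 1 H
  Total hydrogens = 16.
Molecular formula: C11H16BrN

C11H16BrN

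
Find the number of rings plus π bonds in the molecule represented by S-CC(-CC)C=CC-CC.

Molecular formula from the SMILES: C9H18S.
DoU = (2C + 2 + N − H − X)/2 = (2·9 + 2 + 0 − 18 − 0)/2 = 2/2 = 1.
(Structurally: 0 ring(s) + 1 π bond(s) = 1.)

1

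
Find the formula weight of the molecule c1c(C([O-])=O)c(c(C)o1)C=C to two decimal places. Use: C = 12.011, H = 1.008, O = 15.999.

151.14

Molecular formula: C8H7O3-.
M = 8×12.011 + 7×1.008 + 3×15.999 = 151.14 g/mol.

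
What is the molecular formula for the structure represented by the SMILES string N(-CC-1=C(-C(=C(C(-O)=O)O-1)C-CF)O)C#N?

Heavy atoms from the SMILES: 9 C, 1 F, 2 N, 4 O.
Implicit hydrogens by atom environment:
  4 × C (aromatic): no H
  3 × C: 2 H each → 6
  2 × C: no H
  2 × O: 1 H each → 2
  1 × F: no H
  1 × N: 1 H
  1 × N: no H
  1 × O (aromatic): no H
  1 × O: no H
  Total hydrogens = 9.
Molecular formula: C9H9FN2O4

C9H9FN2O4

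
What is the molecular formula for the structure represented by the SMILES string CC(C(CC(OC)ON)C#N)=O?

Heavy atoms from the SMILES: 7 C, 2 N, 3 O.
Implicit hydrogens by atom environment:
  3 × O: no H
  2 × C: 3 H each → 6
  2 × C: 1 H each → 2
  2 × C: no H
  1 × C: 2 H
  1 × N: 2 H
  1 × N: no H
  Total hydrogens = 12.
Molecular formula: C7H12N2O3

C7H12N2O3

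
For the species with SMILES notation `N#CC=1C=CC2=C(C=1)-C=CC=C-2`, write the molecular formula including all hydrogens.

C11H7N

Heavy atoms from the SMILES: 11 C, 1 N.
Implicit hydrogens by atom environment:
  7 × C (aromatic): 1 H each → 7
  3 × C (aromatic): no H
  1 × C: no H
  1 × N: no H
  Total hydrogens = 7.
Molecular formula: C11H7N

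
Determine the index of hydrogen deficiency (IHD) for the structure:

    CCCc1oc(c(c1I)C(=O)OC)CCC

Molecular formula from the SMILES: C12H17IO3.
DoU = (2C + 2 + N − H − X)/2 = (2·12 + 2 + 0 − 17 − 1)/2 = 8/2 = 4.
(Structurally: 1 ring(s) + 3 π bond(s) = 4.)

4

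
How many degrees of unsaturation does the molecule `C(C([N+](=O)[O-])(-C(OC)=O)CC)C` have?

2

Molecular formula from the SMILES: C7H13NO4.
DoU = (2C + 2 + N − H − X)/2 = (2·7 + 2 + 1 − 13 − 0)/2 = 4/2 = 2.
(Structurally: 0 ring(s) + 2 π bond(s) = 2.)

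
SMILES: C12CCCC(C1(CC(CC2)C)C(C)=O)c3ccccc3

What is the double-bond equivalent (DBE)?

Molecular formula from the SMILES: C19H26O.
DoU = (2C + 2 + N − H − X)/2 = (2·19 + 2 + 0 − 26 − 0)/2 = 14/2 = 7.
(Structurally: 3 ring(s) + 4 π bond(s) = 7.)

7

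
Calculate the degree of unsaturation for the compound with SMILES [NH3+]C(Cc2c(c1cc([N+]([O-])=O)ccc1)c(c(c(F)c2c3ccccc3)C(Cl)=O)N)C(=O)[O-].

Molecular formula from the SMILES: C22H17ClFN3O5.
DoU = (2C + 2 + N − H − X)/2 = (2·22 + 2 + 3 − 17 − 2)/2 = 30/2 = 15.
(Structurally: 3 ring(s) + 12 π bond(s) = 15.)

15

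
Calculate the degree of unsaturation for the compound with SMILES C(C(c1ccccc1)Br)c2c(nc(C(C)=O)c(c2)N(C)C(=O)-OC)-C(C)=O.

11

Molecular formula from the SMILES: C20H21BrN2O4.
DoU = (2C + 2 + N − H − X)/2 = (2·20 + 2 + 2 − 21 − 1)/2 = 22/2 = 11.
(Structurally: 2 ring(s) + 9 π bond(s) = 11.)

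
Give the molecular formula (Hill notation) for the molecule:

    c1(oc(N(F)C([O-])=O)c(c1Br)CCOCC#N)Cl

C9H6BrClFN2O4-

Heavy atoms from the SMILES: 1 Br, 9 C, 1 Cl, 1 F, 2 N, 4 O.
Implicit hydrogens by atom environment:
  4 × C (aromatic): no H
  3 × C: 2 H each → 6
  2 × C: no H
  2 × N: no H
  2 × O: no H
  1 × Br: no H
  1 × Cl: no H
  1 × F: no H
  1 × O (aromatic): no H
  1 × O (charge -1): no H
  Total hydrogens = 6.
Net charge -1.
Molecular formula: C9H6BrClFN2O4-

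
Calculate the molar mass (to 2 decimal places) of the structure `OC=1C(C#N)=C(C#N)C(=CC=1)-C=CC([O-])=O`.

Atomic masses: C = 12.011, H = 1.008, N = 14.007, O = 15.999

213.17

Molecular formula: C11H5N2O3-.
M = 11×12.011 + 5×1.008 + 2×14.007 + 3×15.999 = 213.17 g/mol.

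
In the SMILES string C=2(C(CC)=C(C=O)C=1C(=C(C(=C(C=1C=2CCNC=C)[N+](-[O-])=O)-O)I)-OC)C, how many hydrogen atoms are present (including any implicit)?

21

Hydrogens are implicit in SMILES; fill each atom to its normal valence:
  10 × C (aromatic): no H
  4 × C: 2 H each → 8
  3 × C: 3 H each → 9
  3 × O: no H
  2 × C: 1 H each → 2
  1 × I: no H
  1 × N: 1 H
  1 × N (charge +1): no H
  1 × O: 1 H
  1 × O (charge -1): no H
  Total hydrogens = 21.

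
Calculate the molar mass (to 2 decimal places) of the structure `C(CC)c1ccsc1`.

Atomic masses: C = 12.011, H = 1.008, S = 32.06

126.22

Molecular formula: C7H10S.
M = 7×12.011 + 10×1.008 + 1×32.06 = 126.22 g/mol.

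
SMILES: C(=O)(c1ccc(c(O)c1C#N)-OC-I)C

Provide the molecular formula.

Heavy atoms from the SMILES: 10 C, 1 I, 1 N, 3 O.
Implicit hydrogens by atom environment:
  4 × C (aromatic): no H
  2 × C (aromatic): 1 H each → 2
  2 × C: no H
  2 × O: no H
  1 × C: 3 H
  1 × C: 2 H
  1 × I: no H
  1 × N: no H
  1 × O: 1 H
  Total hydrogens = 8.
Molecular formula: C10H8INO3

C10H8INO3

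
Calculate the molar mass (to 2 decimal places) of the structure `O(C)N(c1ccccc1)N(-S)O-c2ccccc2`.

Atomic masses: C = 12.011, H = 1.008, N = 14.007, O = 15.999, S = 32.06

262.33

Molecular formula: C13H14N2O2S.
M = 13×12.011 + 14×1.008 + 2×14.007 + 2×15.999 + 1×32.06 = 262.33 g/mol.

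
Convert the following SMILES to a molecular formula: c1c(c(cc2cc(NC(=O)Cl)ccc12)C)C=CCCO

C16H16ClNO2

Heavy atoms from the SMILES: 16 C, 1 Cl, 1 N, 2 O.
Implicit hydrogens by atom environment:
  5 × C (aromatic): 1 H each → 5
  5 × C (aromatic): no H
  2 × C: 2 H each → 4
  2 × C: 1 H each → 2
  1 × C: 3 H
  1 × C: no H
  1 × Cl: no H
  1 × N: 1 H
  1 × O: 1 H
  1 × O: no H
  Total hydrogens = 16.
Molecular formula: C16H16ClNO2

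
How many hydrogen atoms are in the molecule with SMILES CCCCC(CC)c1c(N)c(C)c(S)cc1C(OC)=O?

Hydrogens are implicit in SMILES; fill each atom to its normal valence:
  5 × C (aromatic): no H
  4 × C: 3 H each → 12
  4 × C: 2 H each → 8
  2 × O: no H
  1 × C (aromatic): 1 H
  1 × C: 1 H
  1 × C: no H
  1 × N: 2 H
  1 × S: 1 H
  Total hydrogens = 25.

25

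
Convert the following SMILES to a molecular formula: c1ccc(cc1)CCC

Heavy atoms from the SMILES: 9 C.
Implicit hydrogens by atom environment:
  5 × C (aromatic): 1 H each → 5
  2 × C: 2 H each → 4
  1 × C: 3 H
  1 × C (aromatic): no H
  Total hydrogens = 12.
Molecular formula: C9H12

C9H12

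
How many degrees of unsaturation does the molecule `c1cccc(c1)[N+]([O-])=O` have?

Molecular formula from the SMILES: C6H5NO2.
DoU = (2C + 2 + N − H − X)/2 = (2·6 + 2 + 1 − 5 − 0)/2 = 10/2 = 5.
(Structurally: 1 ring(s) + 4 π bond(s) = 5.)

5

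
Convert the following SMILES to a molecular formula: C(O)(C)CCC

Heavy atoms from the SMILES: 5 C, 1 O.
Implicit hydrogens by atom environment:
  2 × C: 3 H each → 6
  2 × C: 2 H each → 4
  1 × C: 1 H
  1 × O: 1 H
  Total hydrogens = 12.
Molecular formula: C5H12O

C5H12O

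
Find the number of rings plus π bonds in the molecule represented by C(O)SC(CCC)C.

Molecular formula from the SMILES: C6H14OS.
DoU = (2C + 2 + N − H − X)/2 = (2·6 + 2 + 0 − 14 − 0)/2 = 0/2 = 0.
(Structurally: 0 ring(s) + 0 π bond(s) = 0.)

0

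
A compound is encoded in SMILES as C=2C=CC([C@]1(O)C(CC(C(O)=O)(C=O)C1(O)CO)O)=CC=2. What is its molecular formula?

C14H16O7

Heavy atoms from the SMILES: 14 C, 7 O.
Implicit hydrogens by atom environment:
  5 × C (aromatic): 1 H each → 5
  5 × O: 1 H each → 5
  4 × C: no H
  2 × C: 2 H each → 4
  2 × C: 1 H each → 2
  2 × O: no H
  1 × C (aromatic): no H
  Total hydrogens = 16.
Molecular formula: C14H16O7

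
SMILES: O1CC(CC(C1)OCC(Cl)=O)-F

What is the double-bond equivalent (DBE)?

2

Molecular formula from the SMILES: C7H10ClFO3.
DoU = (2C + 2 + N − H − X)/2 = (2·7 + 2 + 0 − 10 − 2)/2 = 4/2 = 2.
(Structurally: 1 ring(s) + 1 π bond(s) = 2.)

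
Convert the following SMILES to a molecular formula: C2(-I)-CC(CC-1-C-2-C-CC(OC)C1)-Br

Heavy atoms from the SMILES: 1 Br, 11 C, 1 I, 1 O.
Implicit hydrogens by atom environment:
  5 × C: 2 H each → 10
  5 × C: 1 H each → 5
  1 × Br: no H
  1 × C: 3 H
  1 × I: no H
  1 × O: no H
  Total hydrogens = 18.
Molecular formula: C11H18BrIO

C11H18BrIO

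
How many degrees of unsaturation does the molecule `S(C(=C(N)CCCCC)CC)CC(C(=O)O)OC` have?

2

Molecular formula from the SMILES: C13H25NO3S.
DoU = (2C + 2 + N − H − X)/2 = (2·13 + 2 + 1 − 25 − 0)/2 = 4/2 = 2.
(Structurally: 0 ring(s) + 2 π bond(s) = 2.)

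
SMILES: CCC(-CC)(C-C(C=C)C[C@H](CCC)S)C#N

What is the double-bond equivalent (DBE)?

3

Molecular formula from the SMILES: C15H27NS.
DoU = (2C + 2 + N − H − X)/2 = (2·15 + 2 + 1 − 27 − 0)/2 = 6/2 = 3.
(Structurally: 0 ring(s) + 3 π bond(s) = 3.)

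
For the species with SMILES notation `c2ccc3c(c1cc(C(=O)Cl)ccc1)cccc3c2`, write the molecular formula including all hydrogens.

Heavy atoms from the SMILES: 17 C, 1 Cl, 1 O.
Implicit hydrogens by atom environment:
  11 × C (aromatic): 1 H each → 11
  5 × C (aromatic): no H
  1 × C: no H
  1 × Cl: no H
  1 × O: no H
  Total hydrogens = 11.
Molecular formula: C17H11ClO

C17H11ClO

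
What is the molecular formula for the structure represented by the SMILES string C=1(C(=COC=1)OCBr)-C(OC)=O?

C7H7BrO4

Heavy atoms from the SMILES: 1 Br, 7 C, 4 O.
Implicit hydrogens by atom environment:
  3 × O: no H
  2 × C (aromatic): 1 H each → 2
  2 × C (aromatic): no H
  1 × Br: no H
  1 × C: 3 H
  1 × C: 2 H
  1 × C: no H
  1 × O (aromatic): no H
  Total hydrogens = 7.
Molecular formula: C7H7BrO4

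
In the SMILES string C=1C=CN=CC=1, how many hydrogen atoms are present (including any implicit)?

5

Hydrogens are implicit in SMILES; fill each atom to its normal valence:
  5 × C (aromatic): 1 H each → 5
  1 × N (aromatic): no H
  Total hydrogens = 5.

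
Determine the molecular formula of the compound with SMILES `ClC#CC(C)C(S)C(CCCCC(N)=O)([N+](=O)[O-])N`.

C11H18ClN3O3S

Heavy atoms from the SMILES: 11 C, 1 Cl, 3 N, 3 O, 1 S.
Implicit hydrogens by atom environment:
  4 × C: 2 H each → 8
  4 × C: no H
  2 × C: 1 H each → 2
  2 × N: 2 H each → 4
  2 × O: no H
  1 × C: 3 H
  1 × Cl: no H
  1 × N (charge +1): no H
  1 × O (charge -1): no H
  1 × S: 1 H
  Total hydrogens = 18.
Molecular formula: C11H18ClN3O3S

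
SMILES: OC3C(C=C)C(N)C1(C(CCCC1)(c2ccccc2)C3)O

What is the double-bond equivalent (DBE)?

Molecular formula from the SMILES: C18H25NO2.
DoU = (2C + 2 + N − H − X)/2 = (2·18 + 2 + 1 − 25 − 0)/2 = 14/2 = 7.
(Structurally: 3 ring(s) + 4 π bond(s) = 7.)

7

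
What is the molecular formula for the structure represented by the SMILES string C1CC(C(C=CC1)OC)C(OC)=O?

C10H16O3

Heavy atoms from the SMILES: 10 C, 3 O.
Implicit hydrogens by atom environment:
  4 × C: 1 H each → 4
  3 × C: 2 H each → 6
  3 × O: no H
  2 × C: 3 H each → 6
  1 × C: no H
  Total hydrogens = 16.
Molecular formula: C10H16O3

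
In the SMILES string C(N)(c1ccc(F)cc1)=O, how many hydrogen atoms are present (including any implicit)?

6

Hydrogens are implicit in SMILES; fill each atom to its normal valence:
  4 × C (aromatic): 1 H each → 4
  2 × C (aromatic): no H
  1 × C: no H
  1 × F: no H
  1 × N: 2 H
  1 × O: no H
  Total hydrogens = 6.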